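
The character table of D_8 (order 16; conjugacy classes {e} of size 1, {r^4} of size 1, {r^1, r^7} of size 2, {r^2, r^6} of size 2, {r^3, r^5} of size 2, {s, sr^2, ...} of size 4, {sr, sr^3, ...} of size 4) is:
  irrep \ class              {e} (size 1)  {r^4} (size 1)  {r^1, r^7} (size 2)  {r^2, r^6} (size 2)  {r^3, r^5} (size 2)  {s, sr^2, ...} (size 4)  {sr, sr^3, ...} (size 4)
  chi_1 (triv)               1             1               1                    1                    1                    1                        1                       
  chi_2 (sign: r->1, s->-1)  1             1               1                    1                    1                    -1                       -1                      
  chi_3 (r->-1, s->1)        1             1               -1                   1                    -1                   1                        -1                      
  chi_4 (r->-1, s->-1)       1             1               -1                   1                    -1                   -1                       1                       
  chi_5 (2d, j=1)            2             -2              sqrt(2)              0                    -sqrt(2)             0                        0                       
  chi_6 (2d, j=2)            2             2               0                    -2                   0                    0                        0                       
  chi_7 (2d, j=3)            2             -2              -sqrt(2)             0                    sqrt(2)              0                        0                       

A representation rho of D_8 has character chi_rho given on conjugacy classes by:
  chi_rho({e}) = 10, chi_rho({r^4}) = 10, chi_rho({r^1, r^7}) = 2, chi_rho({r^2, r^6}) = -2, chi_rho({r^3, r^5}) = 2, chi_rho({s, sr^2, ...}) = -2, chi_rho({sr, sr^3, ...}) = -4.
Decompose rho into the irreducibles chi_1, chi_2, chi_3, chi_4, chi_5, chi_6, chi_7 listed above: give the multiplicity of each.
Multiplicities: chi_1: 0, chi_2: 3, chi_3: 1, chi_4: 0, chi_5: 0, chi_6: 3, chi_7: 0.

Reasoning: Use <chi_rho, chi> = (1/|G|) sum_C |C| * chi_rho(C) * conj(chi(C)) with |G| = 16 for each irreducible chi in the table:
  <chi_rho, chi_1> = (1/16)[1*(10)*conj(1) + 1*(10)*conj(1) + 2*(2)*conj(1) + 2*(-2)*conj(1) + 2*(2)*conj(1) + 4*(-2)*conj(1) + 4*(-4)*conj(1)]
      = (1/16)[(10) + (10) + (4) + (-4) + (4) + (-8) + (-16)] = 0/16 = 0
  <chi_rho, chi_2> = (1/16)[1*(10)*conj(1) + 1*(10)*conj(1) + 2*(2)*conj(1) + 2*(-2)*conj(1) + 2*(2)*conj(1) + 4*(-2)*conj(-1) + 4*(-4)*conj(-1)]
      = (1/16)[(10) + (10) + (4) + (-4) + (4) + (8) + (16)] = 48/16 = 3
  <chi_rho, chi_3> = (1/16)[1*(10)*conj(1) + 1*(10)*conj(1) + 2*(2)*conj(-1) + 2*(-2)*conj(1) + 2*(2)*conj(-1) + 4*(-2)*conj(1) + 4*(-4)*conj(-1)]
      = (1/16)[(10) + (10) + (-4) + (-4) + (-4) + (-8) + (16)] = 16/16 = 1
  <chi_rho, chi_4> = (1/16)[1*(10)*conj(1) + 1*(10)*conj(1) + 2*(2)*conj(-1) + 2*(-2)*conj(1) + 2*(2)*conj(-1) + 4*(-2)*conj(-1) + 4*(-4)*conj(1)]
      = (1/16)[(10) + (10) + (-4) + (-4) + (-4) + (8) + (-16)] = 0/16 = 0
  <chi_rho, chi_5> = (1/16)[1*(10)*conj(2) + 1*(10)*conj(-2) + 2*(2)*conj(sqrt(2)) + 2*(-2)*conj(0) + 2*(2)*conj(-sqrt(2)) + 4*(-2)*conj(0) + 4*(-4)*conj(0)]
      = (1/16)[(20) + (-20) + (4*sqrt(2)) + (0) + (-4*sqrt(2)) + (0) + (0)] = 0/16 = 0
  <chi_rho, chi_6> = (1/16)[1*(10)*conj(2) + 1*(10)*conj(2) + 2*(2)*conj(0) + 2*(-2)*conj(-2) + 2*(2)*conj(0) + 4*(-2)*conj(0) + 4*(-4)*conj(0)]
      = (1/16)[(20) + (20) + (0) + (8) + (0) + (0) + (0)] = 48/16 = 3
  <chi_rho, chi_7> = (1/16)[1*(10)*conj(2) + 1*(10)*conj(-2) + 2*(2)*conj(-sqrt(2)) + 2*(-2)*conj(0) + 2*(2)*conj(sqrt(2)) + 4*(-2)*conj(0) + 4*(-4)*conj(0)]
      = (1/16)[(20) + (-20) + (-4*sqrt(2)) + (0) + (4*sqrt(2)) + (0) + (0)] = 0/16 = 0
Dimension check: dim(rho) = sum (mult * dim) = 0*1 + 3*1 + 1*1 + 0*1 + 0*2 + 3*2 + 0*2 = 10 = chi_rho(e) = 10.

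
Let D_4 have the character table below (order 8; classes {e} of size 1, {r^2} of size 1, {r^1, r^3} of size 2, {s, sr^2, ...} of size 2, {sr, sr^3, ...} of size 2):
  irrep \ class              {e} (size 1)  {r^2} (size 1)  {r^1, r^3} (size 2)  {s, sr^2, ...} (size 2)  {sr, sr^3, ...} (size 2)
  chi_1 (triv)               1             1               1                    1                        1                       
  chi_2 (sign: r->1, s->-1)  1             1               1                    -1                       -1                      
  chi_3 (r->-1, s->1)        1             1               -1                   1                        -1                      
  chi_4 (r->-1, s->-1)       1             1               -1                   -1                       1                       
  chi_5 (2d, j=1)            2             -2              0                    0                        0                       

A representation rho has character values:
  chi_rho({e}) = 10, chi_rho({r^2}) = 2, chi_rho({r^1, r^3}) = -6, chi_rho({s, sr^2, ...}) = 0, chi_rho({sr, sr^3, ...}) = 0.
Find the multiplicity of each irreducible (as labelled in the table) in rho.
Multiplicities: chi_1: 0, chi_2: 0, chi_3: 3, chi_4: 3, chi_5: 2.

Justification: Use <chi_rho, chi> = (1/|G|) sum_C |C| * chi_rho(C) * conj(chi(C)) with |G| = 8 for each irreducible chi in the table:
  <chi_rho, chi_1> = (1/8)[1*(10)*conj(1) + 1*(2)*conj(1) + 2*(-6)*conj(1) + 2*(0)*conj(1) + 2*(0)*conj(1)]
      = (1/8)[(10) + (2) + (-12) + (0) + (0)] = 0/8 = 0
  <chi_rho, chi_2> = (1/8)[1*(10)*conj(1) + 1*(2)*conj(1) + 2*(-6)*conj(1) + 2*(0)*conj(-1) + 2*(0)*conj(-1)]
      = (1/8)[(10) + (2) + (-12) + (0) + (0)] = 0/8 = 0
  <chi_rho, chi_3> = (1/8)[1*(10)*conj(1) + 1*(2)*conj(1) + 2*(-6)*conj(-1) + 2*(0)*conj(1) + 2*(0)*conj(-1)]
      = (1/8)[(10) + (2) + (12) + (0) + (0)] = 24/8 = 3
  <chi_rho, chi_4> = (1/8)[1*(10)*conj(1) + 1*(2)*conj(1) + 2*(-6)*conj(-1) + 2*(0)*conj(-1) + 2*(0)*conj(1)]
      = (1/8)[(10) + (2) + (12) + (0) + (0)] = 24/8 = 3
  <chi_rho, chi_5> = (1/8)[1*(10)*conj(2) + 1*(2)*conj(-2) + 2*(-6)*conj(0) + 2*(0)*conj(0) + 2*(0)*conj(0)]
      = (1/8)[(20) + (-4) + (0) + (0) + (0)] = 16/8 = 2
Dimension check: dim(rho) = sum (mult * dim) = 0*1 + 0*1 + 3*1 + 3*1 + 2*2 = 10 = chi_rho(e) = 10.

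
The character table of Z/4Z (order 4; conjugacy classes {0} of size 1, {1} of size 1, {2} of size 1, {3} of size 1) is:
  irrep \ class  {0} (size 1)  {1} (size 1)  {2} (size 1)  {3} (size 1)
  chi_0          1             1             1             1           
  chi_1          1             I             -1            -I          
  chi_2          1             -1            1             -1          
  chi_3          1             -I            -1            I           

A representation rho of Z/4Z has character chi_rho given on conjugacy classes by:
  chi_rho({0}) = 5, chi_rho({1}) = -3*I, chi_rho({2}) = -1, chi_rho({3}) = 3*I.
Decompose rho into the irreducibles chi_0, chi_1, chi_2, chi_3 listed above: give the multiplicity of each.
Multiplicities: chi_0: 1, chi_1: 0, chi_2: 1, chi_3: 3.

Why: Use <chi_rho, chi> = (1/|G|) sum_C |C| * chi_rho(C) * conj(chi(C)) with |G| = 4 for each irreducible chi in the table:
  <chi_rho, chi_0> = (1/4)[1*(5)*conj(1) + 1*(-3*I)*conj(1) + 1*(-1)*conj(1) + 1*(3*I)*conj(1)]
      = (1/4)[(5) + (-3*I) + (-1) + (3*I)] = 4/4 = 1
  <chi_rho, chi_1> = (1/4)[1*(5)*conj(1) + 1*(-3*I)*conj(I) + 1*(-1)*conj(-1) + 1*(3*I)*conj(-I)]
      = (1/4)[(5) + (-3) + (1) + (-3)] = 0/4 = 0
  <chi_rho, chi_2> = (1/4)[1*(5)*conj(1) + 1*(-3*I)*conj(-1) + 1*(-1)*conj(1) + 1*(3*I)*conj(-1)]
      = (1/4)[(5) + (3*I) + (-1) + (-3*I)] = 4/4 = 1
  <chi_rho, chi_3> = (1/4)[1*(5)*conj(1) + 1*(-3*I)*conj(-I) + 1*(-1)*conj(-1) + 1*(3*I)*conj(I)]
      = (1/4)[(5) + (3) + (1) + (3)] = 12/4 = 3
(Exp terms are combined using exp(i*s)*conj(exp(i*t)) = exp(i*(s-t)), and sums of them are collapsed using the identity that for every m > 1 the m distinct m-th roots of unity sum to 0, e.g. 1 + exp(2*I*pi/3) + exp(-2*I*pi/3) = 0.)
Dimension check: dim(rho) = sum (mult * dim) = 1*1 + 0*1 + 1*1 + 3*1 = 5 = chi_rho(e) = 5.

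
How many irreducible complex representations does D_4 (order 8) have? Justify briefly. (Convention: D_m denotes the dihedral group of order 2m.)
5

Solution. The number of irreducible complex representations of a finite group equals its number of conjugacy classes. D_4 has 5 conjugacy classes (n/2 + 3 for n even), so D_4 (order 8) has exactly 5 irreducible complex representations.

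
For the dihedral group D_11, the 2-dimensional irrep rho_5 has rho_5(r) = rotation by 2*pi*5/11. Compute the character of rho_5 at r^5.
chi_{rho_5}(r^5) = 2*cos(2*pi*5*5/11) = -2*cos(5*pi/11)

Justification: rho_5(r^5) is rotation by angle 2*pi*5*5/11, whose trace is 2*cos(2*pi*5*5/11) = -2*cos(5*pi/11).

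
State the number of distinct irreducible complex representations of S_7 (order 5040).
15

Details: The number of irreducible complex representations of a finite group equals its number of conjugacy classes. Conjugacy classes in S_7 correspond to cycle types, i.e. partitions of 7; there are p(7) = 15 of them, so S_7 (order 5040) has exactly 15 irreducible complex representations.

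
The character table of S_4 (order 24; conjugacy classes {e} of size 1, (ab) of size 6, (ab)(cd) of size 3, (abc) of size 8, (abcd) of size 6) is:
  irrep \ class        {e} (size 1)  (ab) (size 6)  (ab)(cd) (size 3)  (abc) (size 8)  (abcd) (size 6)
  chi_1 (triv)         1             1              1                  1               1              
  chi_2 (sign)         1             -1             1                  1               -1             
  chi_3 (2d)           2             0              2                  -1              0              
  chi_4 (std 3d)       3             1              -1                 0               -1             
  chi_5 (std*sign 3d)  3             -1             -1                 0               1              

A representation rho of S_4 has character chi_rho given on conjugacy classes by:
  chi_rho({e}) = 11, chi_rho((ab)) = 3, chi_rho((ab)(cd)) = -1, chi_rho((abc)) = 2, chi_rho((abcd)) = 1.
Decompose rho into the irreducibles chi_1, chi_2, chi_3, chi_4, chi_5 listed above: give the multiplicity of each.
Multiplicities: chi_1: 2, chi_2: 0, chi_3: 0, chi_4: 2, chi_5: 1.

Argument: Use <chi_rho, chi> = (1/|G|) sum_C |C| * chi_rho(C) * conj(chi(C)) with |G| = 24 for each irreducible chi in the table:
  <chi_rho, chi_1> = (1/24)[1*(11)*conj(1) + 6*(3)*conj(1) + 3*(-1)*conj(1) + 8*(2)*conj(1) + 6*(1)*conj(1)]
      = (1/24)[(11) + (18) + (-3) + (16) + (6)] = 48/24 = 2
  <chi_rho, chi_2> = (1/24)[1*(11)*conj(1) + 6*(3)*conj(-1) + 3*(-1)*conj(1) + 8*(2)*conj(1) + 6*(1)*conj(-1)]
      = (1/24)[(11) + (-18) + (-3) + (16) + (-6)] = 0/24 = 0
  <chi_rho, chi_3> = (1/24)[1*(11)*conj(2) + 6*(3)*conj(0) + 3*(-1)*conj(2) + 8*(2)*conj(-1) + 6*(1)*conj(0)]
      = (1/24)[(22) + (0) + (-6) + (-16) + (0)] = 0/24 = 0
  <chi_rho, chi_4> = (1/24)[1*(11)*conj(3) + 6*(3)*conj(1) + 3*(-1)*conj(-1) + 8*(2)*conj(0) + 6*(1)*conj(-1)]
      = (1/24)[(33) + (18) + (3) + (0) + (-6)] = 48/24 = 2
  <chi_rho, chi_5> = (1/24)[1*(11)*conj(3) + 6*(3)*conj(-1) + 3*(-1)*conj(-1) + 8*(2)*conj(0) + 6*(1)*conj(1)]
      = (1/24)[(33) + (-18) + (3) + (0) + (6)] = 24/24 = 1
Dimension check: dim(rho) = sum (mult * dim) = 2*1 + 0*1 + 0*2 + 2*3 + 1*3 = 11 = chi_rho(e) = 11.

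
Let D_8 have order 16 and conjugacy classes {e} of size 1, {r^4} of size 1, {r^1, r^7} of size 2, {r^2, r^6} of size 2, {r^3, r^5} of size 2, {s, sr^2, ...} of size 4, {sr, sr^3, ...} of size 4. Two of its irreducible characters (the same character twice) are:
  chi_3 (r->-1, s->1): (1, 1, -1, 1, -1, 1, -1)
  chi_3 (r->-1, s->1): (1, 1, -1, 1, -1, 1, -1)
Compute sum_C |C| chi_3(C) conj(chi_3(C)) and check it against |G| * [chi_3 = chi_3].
Sum = 16 = |G| = 16; so <chi_3, chi_3> = 1 (norm-1 confirms irreducibility).

Derivation: Compute term by term over conjugacy classes (|C| * chi_3(C) * conj(chi_3(C))):
  1*(1)*conj(1) + 1*(1)*conj(1) + 2*(-1)*conj(-1) + 2*(1)*conj(1) + 2*(-1)*conj(-1) + 4*(1)*conj(1) + 4*(-1)*conj(-1)
  = (1) + (1) + (2) + (2) + (2) + (4) + (4)
  = 16.
Dividing by |G| = 16 gives 16/16 = 1, matching the row-orthogonality relation <chi_3, chi_3> = [chi_3 = chi_3].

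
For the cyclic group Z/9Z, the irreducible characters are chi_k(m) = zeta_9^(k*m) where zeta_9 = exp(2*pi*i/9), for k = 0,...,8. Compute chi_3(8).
chi_3(8) = zeta_9^24 = exp(-2*I*pi/3)

Details: chi_3(8) = zeta_9^(3*8) = zeta_9^24. Since zeta_9^9 = 1, this equals zeta_9^6 = exp(2*pi*i*6/9) = exp(-2*I*pi/3).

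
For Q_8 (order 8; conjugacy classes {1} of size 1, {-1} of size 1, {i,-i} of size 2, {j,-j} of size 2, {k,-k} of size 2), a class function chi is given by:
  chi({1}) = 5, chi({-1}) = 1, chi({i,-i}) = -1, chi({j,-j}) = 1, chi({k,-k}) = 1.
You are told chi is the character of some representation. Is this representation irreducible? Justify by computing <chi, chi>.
Not irreducible (reducible): <chi, chi> = 4 > 1.

<chi, chi> = (1/|G|) sum_C |C| * |chi(C)|^2 = (1/8)[1*|5|^2 + 1*|1|^2 + 2*|-1|^2 + 2*|1|^2 + 2*|1|^2]
  = (1/8)[(25) + (1) + (2) + (2) + (2)] = 32/8 = 4.
A character is irreducible iff <chi, chi> = 1, so this representation is reducible.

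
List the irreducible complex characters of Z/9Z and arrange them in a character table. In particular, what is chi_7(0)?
Character table of Z/9Z (irreps indexed chi_0,...,chi_8 with chi_k(m) = zeta_9^(k*m), zeta_9 = exp(2*pi*i/9)):
  irrep \ class  {0} (size 1)  {1} (size 1)    {2} (size 1)    {3} (size 1)    {4} (size 1)    {5} (size 1)    {6} (size 1)    {7} (size 1)    {8} (size 1)  
  chi_0          1             1               1               1               1               1               1               1               1             
  chi_1          1             exp(2*I*pi/9)   exp(4*I*pi/9)   exp(2*I*pi/3)   exp(8*I*pi/9)   exp(-8*I*pi/9)  exp(-2*I*pi/3)  exp(-4*I*pi/9)  exp(-2*I*pi/9)
  chi_2          1             exp(4*I*pi/9)   exp(8*I*pi/9)   exp(-2*I*pi/3)  exp(-2*I*pi/9)  exp(2*I*pi/9)   exp(2*I*pi/3)   exp(-8*I*pi/9)  exp(-4*I*pi/9)
  chi_3          1             exp(2*I*pi/3)   exp(-2*I*pi/3)  1               exp(2*I*pi/3)   exp(-2*I*pi/3)  1               exp(2*I*pi/3)   exp(-2*I*pi/3)
  chi_4          1             exp(8*I*pi/9)   exp(-2*I*pi/9)  exp(2*I*pi/3)   exp(-4*I*pi/9)  exp(4*I*pi/9)   exp(-2*I*pi/3)  exp(2*I*pi/9)   exp(-8*I*pi/9)
  chi_5          1             exp(-8*I*pi/9)  exp(2*I*pi/9)   exp(-2*I*pi/3)  exp(4*I*pi/9)   exp(-4*I*pi/9)  exp(2*I*pi/3)   exp(-2*I*pi/9)  exp(8*I*pi/9) 
  chi_6          1             exp(-2*I*pi/3)  exp(2*I*pi/3)   1               exp(-2*I*pi/3)  exp(2*I*pi/3)   1               exp(-2*I*pi/3)  exp(2*I*pi/3) 
  chi_7          1             exp(-4*I*pi/9)  exp(-8*I*pi/9)  exp(2*I*pi/3)   exp(2*I*pi/9)   exp(-2*I*pi/9)  exp(-2*I*pi/3)  exp(8*I*pi/9)   exp(4*I*pi/9) 
  chi_8          1             exp(-2*I*pi/9)  exp(-4*I*pi/9)  exp(-2*I*pi/3)  exp(-8*I*pi/9)  exp(8*I*pi/9)   exp(2*I*pi/3)   exp(4*I*pi/9)   exp(2*I*pi/9) 

Spot check: chi_7(0) = zeta_9^(7*0) = zeta_9^0 = 1.

Solution. Z/9Z is abelian, so all 9 irreducible complex representations are 1-dimensional. They are given by chi_k(m) = zeta_9^(k*m) for k = 0,...,8. Row orthogonality: sum_m chi_k(m) conj(chi_l(m)) = 9 * [k = l].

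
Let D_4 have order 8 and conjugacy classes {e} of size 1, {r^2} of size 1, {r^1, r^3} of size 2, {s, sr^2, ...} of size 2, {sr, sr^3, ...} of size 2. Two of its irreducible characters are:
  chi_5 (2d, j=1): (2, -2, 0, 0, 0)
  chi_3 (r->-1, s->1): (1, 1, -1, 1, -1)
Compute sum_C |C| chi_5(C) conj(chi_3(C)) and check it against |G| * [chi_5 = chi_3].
Sum = 0; so <chi_5, chi_3> = 0 (distinct irreducibles are orthogonal).

Explanation: Compute term by term over conjugacy classes (|C| * chi_5(C) * conj(chi_3(C))):
  1*(2)*conj(1) + 1*(-2)*conj(1) + 2*(0)*conj(-1) + 2*(0)*conj(1) + 2*(0)*conj(-1)
  = (2) + (-2) + (0) + (0) + (0)
  = 0.
Dividing by |G| = 8 gives 0/8 = 0, matching the row-orthogonality relation <chi_5, chi_3> = [chi_5 = chi_3].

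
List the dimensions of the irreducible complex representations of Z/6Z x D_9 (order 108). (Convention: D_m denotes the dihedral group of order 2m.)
Dimensions: 1, 1, 1, 1, 1, 1, 1, 1, 1, 1, 1, 1, 2, 2, 2, 2, 2, 2, 2, 2, 2, 2, 2, 2, 2, 2, 2, 2, 2, 2, 2, 2, 2, 2, 2, 2

Why: There are 36 irreducibles (= number of conjugacy classes). Their dimensions d_i satisfy sum d_i^2 = |G| = 108: 1 + 1 + 1 + 1 + 1 + 1 + 1 + 1 + 1 + 1 + 1 + 1 + 4 + 4 + 4 + 4 + 4 + 4 + 4 + 4 + 4 + 4 + 4 + 4 + 4 + 4 + 4 + 4 + 4 + 4 + 4 + 4 + 4 + 4 + 4 + 4 = 108. (For the product with Z/6Z: each of the 6 1-dim characters of Z/6Z tensors with each irrep of D_9, giving 6 copies of each D_9-dimension.)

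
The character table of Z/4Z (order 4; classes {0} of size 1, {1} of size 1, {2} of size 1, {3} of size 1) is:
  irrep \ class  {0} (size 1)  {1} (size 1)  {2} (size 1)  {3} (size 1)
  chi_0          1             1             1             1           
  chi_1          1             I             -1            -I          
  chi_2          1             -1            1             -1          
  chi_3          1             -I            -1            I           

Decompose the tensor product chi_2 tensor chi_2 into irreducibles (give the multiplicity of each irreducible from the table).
chi_2 tensor chi_2 = chi_0 (all other irreducibles have multiplicity 0).

Justification: The character of a tensor product is the pointwise product (chi_2 * chi_2)(C) = chi_2(C) * chi_2(C):
  {0}: (1)*(1), {1}: (-1)*(-1), {2}: (1)*(1), {3}: (-1)*(-1)
so (chi_2 * chi_2) takes values
  {0} -> 1, {1} -> 1, {2} -> 1, {3} -> 1.
Now take the inner product of this character with each irreducible chi from the table, <chi_2*chi_2, chi> = (1/4) sum_C |C| (chi_2*chi_2)(C) conj(chi(C)):
  <chi_2*chi_2, chi_0> = (1/4)[1*(1)*conj(1) + 1*(1)*conj(1) + 1*(1)*conj(1) + 1*(1)*conj(1)]
      = (1/4)[(1) + (1) + (1) + (1)] = 4/4 = 1
  <chi_2*chi_2, chi_1> = (1/4)[1*(1)*conj(1) + 1*(1)*conj(I) + 1*(1)*conj(-1) + 1*(1)*conj(-I)]
      = (1/4)[(1) + (-I) + (-1) + (I)] = 0/4 = 0
  <chi_2*chi_2, chi_2> = (1/4)[1*(1)*conj(1) + 1*(1)*conj(-1) + 1*(1)*conj(1) + 1*(1)*conj(-1)]
      = (1/4)[(1) + (-1) + (1) + (-1)] = 0/4 = 0
  <chi_2*chi_2, chi_3> = (1/4)[1*(1)*conj(1) + 1*(1)*conj(-I) + 1*(1)*conj(-1) + 1*(1)*conj(I)]
      = (1/4)[(1) + (I) + (-1) + (-I)] = 0/4 = 0
(Exp terms are combined using exp(i*s)*conj(exp(i*t)) = exp(i*(s-t)), and sums of them are collapsed using the identity that for every m > 1 the m distinct m-th roots of unity sum to 0, e.g. 1 + exp(2*I*pi/3) + exp(-2*I*pi/3) = 0.)
Hence the multiplicities are chi_0: 1. Dimension check: dim(chi_2)*dim(chi_2) = 1*1 = 1 and sum (mult * dim) = 1*1 = 1.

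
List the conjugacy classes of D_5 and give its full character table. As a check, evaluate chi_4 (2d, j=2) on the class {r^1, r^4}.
Conjugacy classes: {e} of size 1, {r^1, r^4} of size 2, {r^2, r^3} of size 2, {s, sr, ..., sr^4} of size 5.
Character table:
  irrep \ class              {e} (size 1)  {r^1, r^4} (size 2)  {r^2, r^3} (size 2)  {s, sr, ..., sr^4} (size 5)
  chi_1 (triv)               1             1                    1                    1                          
  chi_2 (sign: r->1, s->-1)  1             1                    1                    -1                         
  chi_3 (2d, j=1)            2             -1/2 + sqrt(5)/2     -sqrt(5)/2 - 1/2     0                          
  chi_4 (2d, j=2)            2             -sqrt(5)/2 - 1/2     -1/2 + sqrt(5)/2     0                          

Spot check: chi_4 (2d, j=2) on {r^1, r^4} = -sqrt(5)/2 - 1/2.

D_5 has order 2*5 = 10 with 4 conjugacy classes, hence 4 irreducibles. Sum of squared dims 1 + 1 + 4 + 4 = 10 = |G|. Linear characters come from the abelianisation; the 2-dimensional irreps have character r^k -> 2*cos(2*pi*j*k/5), reflections -> 0.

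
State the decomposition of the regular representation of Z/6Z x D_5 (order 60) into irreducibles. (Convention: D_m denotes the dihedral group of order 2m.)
Each irreducible V_i of dimension d_i appears with multiplicity d_i, i.e. rho_reg = (direct sum over all irreducibles V_i) d_i V_i. The irreducible dimensions for Z/6Z x D_5 are 1, 1, 1, 1, 1, 1, 1, 1, 1, 1, 1, 1, 2, 2, 2, 2, 2, 2, 2, 2, 2, 2, 2, 2: 12 irreducibles of dimension 1, each with multiplicity 1; 12 irreducibles of dimension 2, each with multiplicity 2. Total dimension 12*1*1 + 12*2*2 = 60 = |G|.

General theorem: in the regular representation of a finite group G, each irreducible appears with multiplicity equal to its dimension. Check: dim(rho_reg) = sum d_i^2 = 1 + 1 + 1 + 1 + 1 + 1 + 1 + 1 + 1 + 1 + 1 + 1 + 4 + 4 + 4 + 4 + 4 + 4 + 4 + 4 + 4 + 4 + 4 + 4 = 60 = |G|.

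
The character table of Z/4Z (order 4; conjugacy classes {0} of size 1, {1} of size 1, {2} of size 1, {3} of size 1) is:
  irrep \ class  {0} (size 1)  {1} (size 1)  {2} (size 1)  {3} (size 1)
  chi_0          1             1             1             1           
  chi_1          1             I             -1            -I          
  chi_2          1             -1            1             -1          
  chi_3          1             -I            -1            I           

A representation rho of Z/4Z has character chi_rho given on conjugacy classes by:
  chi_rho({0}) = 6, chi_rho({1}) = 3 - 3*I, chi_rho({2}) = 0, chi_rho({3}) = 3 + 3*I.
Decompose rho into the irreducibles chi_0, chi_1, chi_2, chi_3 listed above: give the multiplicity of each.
Multiplicities: chi_0: 3, chi_1: 0, chi_2: 0, chi_3: 3.

Why: Use <chi_rho, chi> = (1/|G|) sum_C |C| * chi_rho(C) * conj(chi(C)) with |G| = 4 for each irreducible chi in the table:
  <chi_rho, chi_0> = (1/4)[1*(6)*conj(1) + 1*(3 - 3*I)*conj(1) + 1*(0)*conj(1) + 1*(3 + 3*I)*conj(1)]
      = (1/4)[(6) + (3 - 3*I) + (0) + (3 + 3*I)] = 12/4 = 3
  <chi_rho, chi_1> = (1/4)[1*(6)*conj(1) + 1*(3 - 3*I)*conj(I) + 1*(0)*conj(-1) + 1*(3 + 3*I)*conj(-I)]
      = (1/4)[(6) + (-3 - 3*I) + (0) + (-3 + 3*I)] = 0/4 = 0
  <chi_rho, chi_2> = (1/4)[1*(6)*conj(1) + 1*(3 - 3*I)*conj(-1) + 1*(0)*conj(1) + 1*(3 + 3*I)*conj(-1)]
      = (1/4)[(6) + (-3 + 3*I) + (0) + (-3 - 3*I)] = 0/4 = 0
  <chi_rho, chi_3> = (1/4)[1*(6)*conj(1) + 1*(3 - 3*I)*conj(-I) + 1*(0)*conj(-1) + 1*(3 + 3*I)*conj(I)]
      = (1/4)[(6) + (3 + 3*I) + (0) + (3 - 3*I)] = 12/4 = 3
(Exp terms are combined using exp(i*s)*conj(exp(i*t)) = exp(i*(s-t)), and sums of them are collapsed using the identity that for every m > 1 the m distinct m-th roots of unity sum to 0, e.g. 1 + exp(2*I*pi/3) + exp(-2*I*pi/3) = 0.)
Dimension check: dim(rho) = sum (mult * dim) = 3*1 + 0*1 + 0*1 + 3*1 = 6 = chi_rho(e) = 6.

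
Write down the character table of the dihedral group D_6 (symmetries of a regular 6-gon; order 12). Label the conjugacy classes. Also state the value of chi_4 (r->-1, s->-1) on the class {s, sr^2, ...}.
Conjugacy classes: {e} of size 1, {r^3} of size 1, {r^1, r^5} of size 2, {r^2, r^4} of size 2, {s, sr^2, ...} of size 3, {sr, sr^3, ...} of size 3.
Character table:
  irrep \ class              {e} (size 1)  {r^3} (size 1)  {r^1, r^5} (size 2)  {r^2, r^4} (size 2)  {s, sr^2, ...} (size 3)  {sr, sr^3, ...} (size 3)
  chi_1 (triv)               1             1               1                    1                    1                        1                       
  chi_2 (sign: r->1, s->-1)  1             1               1                    1                    -1                       -1                      
  chi_3 (r->-1, s->1)        1             -1              -1                   1                    1                        -1                      
  chi_4 (r->-1, s->-1)       1             -1              -1                   1                    -1                       1                       
  chi_5 (2d, j=1)            2             -2              1                    -1                   0                        0                       
  chi_6 (2d, j=2)            2             2               -1                   -1                   0                        0                       

Spot check: chi_4 (r->-1, s->-1) on {s, sr^2, ...} = -1.

Reasoning: D_6 has order 2*6 = 12 with 6 conjugacy classes, hence 6 irreducibles. Sum of squared dims 1 + 1 + 1 + 1 + 4 + 4 = 12 = |G|. Linear characters come from the abelianisation; the 2-dimensional irreps have character r^k -> 2*cos(2*pi*j*k/6), reflections -> 0.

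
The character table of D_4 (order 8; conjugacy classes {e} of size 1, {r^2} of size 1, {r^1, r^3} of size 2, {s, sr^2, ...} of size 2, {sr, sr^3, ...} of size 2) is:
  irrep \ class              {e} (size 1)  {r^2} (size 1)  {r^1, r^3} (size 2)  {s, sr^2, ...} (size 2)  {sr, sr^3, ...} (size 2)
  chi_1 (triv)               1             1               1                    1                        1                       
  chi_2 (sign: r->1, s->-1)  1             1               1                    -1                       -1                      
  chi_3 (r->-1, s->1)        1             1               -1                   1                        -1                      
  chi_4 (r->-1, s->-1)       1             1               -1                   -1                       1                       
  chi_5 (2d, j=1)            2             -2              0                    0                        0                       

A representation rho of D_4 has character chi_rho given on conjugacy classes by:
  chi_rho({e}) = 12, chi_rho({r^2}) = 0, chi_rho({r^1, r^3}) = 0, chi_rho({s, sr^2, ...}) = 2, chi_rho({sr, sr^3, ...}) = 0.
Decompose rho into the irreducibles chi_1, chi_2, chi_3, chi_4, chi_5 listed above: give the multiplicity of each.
Multiplicities: chi_1: 2, chi_2: 1, chi_3: 2, chi_4: 1, chi_5: 3.

Solution. Use <chi_rho, chi> = (1/|G|) sum_C |C| * chi_rho(C) * conj(chi(C)) with |G| = 8 for each irreducible chi in the table:
  <chi_rho, chi_1> = (1/8)[1*(12)*conj(1) + 1*(0)*conj(1) + 2*(0)*conj(1) + 2*(2)*conj(1) + 2*(0)*conj(1)]
      = (1/8)[(12) + (0) + (0) + (4) + (0)] = 16/8 = 2
  <chi_rho, chi_2> = (1/8)[1*(12)*conj(1) + 1*(0)*conj(1) + 2*(0)*conj(1) + 2*(2)*conj(-1) + 2*(0)*conj(-1)]
      = (1/8)[(12) + (0) + (0) + (-4) + (0)] = 8/8 = 1
  <chi_rho, chi_3> = (1/8)[1*(12)*conj(1) + 1*(0)*conj(1) + 2*(0)*conj(-1) + 2*(2)*conj(1) + 2*(0)*conj(-1)]
      = (1/8)[(12) + (0) + (0) + (4) + (0)] = 16/8 = 2
  <chi_rho, chi_4> = (1/8)[1*(12)*conj(1) + 1*(0)*conj(1) + 2*(0)*conj(-1) + 2*(2)*conj(-1) + 2*(0)*conj(1)]
      = (1/8)[(12) + (0) + (0) + (-4) + (0)] = 8/8 = 1
  <chi_rho, chi_5> = (1/8)[1*(12)*conj(2) + 1*(0)*conj(-2) + 2*(0)*conj(0) + 2*(2)*conj(0) + 2*(0)*conj(0)]
      = (1/8)[(24) + (0) + (0) + (0) + (0)] = 24/8 = 3
Dimension check: dim(rho) = sum (mult * dim) = 2*1 + 1*1 + 2*1 + 1*1 + 3*2 = 12 = chi_rho(e) = 12.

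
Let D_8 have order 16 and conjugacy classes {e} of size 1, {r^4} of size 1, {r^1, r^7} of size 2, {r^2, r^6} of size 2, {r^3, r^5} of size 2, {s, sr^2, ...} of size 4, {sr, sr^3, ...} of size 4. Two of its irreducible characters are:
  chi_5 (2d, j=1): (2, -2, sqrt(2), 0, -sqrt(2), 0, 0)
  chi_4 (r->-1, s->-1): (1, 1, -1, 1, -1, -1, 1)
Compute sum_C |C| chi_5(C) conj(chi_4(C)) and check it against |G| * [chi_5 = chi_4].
Sum = 0; so <chi_5, chi_4> = 0 (distinct irreducibles are orthogonal).

Why: Compute term by term over conjugacy classes (|C| * chi_5(C) * conj(chi_4(C))):
  1*(2)*conj(1) + 1*(-2)*conj(1) + 2*(sqrt(2))*conj(-1) + 2*(0)*conj(1) + 2*(-sqrt(2))*conj(-1) + 4*(0)*conj(-1) + 4*(0)*conj(1)
  = (2) + (-2) + (-2*sqrt(2)) + (0) + (2*sqrt(2)) + (0) + (0)
  = 0.
Dividing by |G| = 16 gives 0/16 = 0, matching the row-orthogonality relation <chi_5, chi_4> = [chi_5 = chi_4].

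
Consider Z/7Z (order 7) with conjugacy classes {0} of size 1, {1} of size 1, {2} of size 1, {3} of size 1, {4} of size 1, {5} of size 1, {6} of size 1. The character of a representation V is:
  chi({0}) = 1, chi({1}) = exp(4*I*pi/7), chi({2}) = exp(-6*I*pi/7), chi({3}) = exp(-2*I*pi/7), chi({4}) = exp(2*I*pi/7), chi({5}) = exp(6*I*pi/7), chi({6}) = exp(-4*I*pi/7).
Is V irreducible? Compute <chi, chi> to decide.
Irreducible: <chi, chi> = 1.

Argument: <chi, chi> = (1/|G|) sum_C |C| * |chi(C)|^2 = (1/7)[1*|1|^2 + 1*|exp(4*I*pi/7)|^2 + 1*|exp(-6*I*pi/7)|^2 + 1*|exp(-2*I*pi/7)|^2 + 1*|exp(2*I*pi/7)|^2 + 1*|exp(6*I*pi/7)|^2 + 1*|exp(-4*I*pi/7)|^2]
  = (1/7)[(1) + (1) + (1) + (1) + (1) + (1) + (1)] = 7/7 = 1.
(Exp terms are combined using exp(i*s)*conj(exp(i*t)) = exp(i*(s-t)), and sums of them are collapsed using the identity that for every m > 1 the m distinct m-th roots of unity sum to 0, e.g. 1 + exp(2*I*pi/3) + exp(-2*I*pi/3) = 0.)
A character is irreducible iff <chi, chi> = 1, so this representation is irreducible.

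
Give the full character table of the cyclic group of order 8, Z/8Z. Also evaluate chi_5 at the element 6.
Character table of Z/8Z (irreps indexed chi_0,...,chi_7 with chi_k(m) = zeta_8^(k*m), zeta_8 = exp(2*pi*i/8)):
  irrep \ class  {0} (size 1)  {1} (size 1)    {2} (size 1)  {3} (size 1)    {4} (size 1)  {5} (size 1)    {6} (size 1)  {7} (size 1)  
  chi_0          1             1               1             1               1             1               1             1             
  chi_1          1             exp(I*pi/4)     I             exp(3*I*pi/4)   -1            exp(-3*I*pi/4)  -I            exp(-I*pi/4)  
  chi_2          1             I               -1            -I              1             I               -1            -I            
  chi_3          1             exp(3*I*pi/4)   -I            exp(I*pi/4)     -1            exp(-I*pi/4)    I             exp(-3*I*pi/4)
  chi_4          1             -1              1             -1              1             -1              1             -1            
  chi_5          1             exp(-3*I*pi/4)  I             exp(-I*pi/4)    -1            exp(I*pi/4)     -I            exp(3*I*pi/4) 
  chi_6          1             -I              -1            I               1             -I              -1            I             
  chi_7          1             exp(-I*pi/4)    -I            exp(-3*I*pi/4)  -1            exp(3*I*pi/4)   I             exp(I*pi/4)   

Spot check: chi_5(6) = zeta_8^(5*6) = zeta_8^30 = -I.

Solution. Z/8Z is abelian, so all 8 irreducible complex representations are 1-dimensional. They are given by chi_k(m) = zeta_8^(k*m) for k = 0,...,7. Row orthogonality: sum_m chi_k(m) conj(chi_l(m)) = 8 * [k = l].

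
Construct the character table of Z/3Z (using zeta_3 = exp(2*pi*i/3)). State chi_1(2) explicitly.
Character table of Z/3Z (irreps indexed chi_0,...,chi_2 with chi_k(m) = zeta_3^(k*m), zeta_3 = exp(2*pi*i/3)):
  irrep \ class  {0} (size 1)  {1} (size 1)    {2} (size 1)  
  chi_0          1             1               1             
  chi_1          1             exp(2*I*pi/3)   exp(-2*I*pi/3)
  chi_2          1             exp(-2*I*pi/3)  exp(2*I*pi/3) 

Spot check: chi_1(2) = zeta_3^(1*2) = zeta_3^2 = exp(-2*I*pi/3).

Z/3Z is abelian, so all 3 irreducible complex representations are 1-dimensional. They are given by chi_k(m) = zeta_3^(k*m) for k = 0,...,2. Row orthogonality: sum_m chi_k(m) conj(chi_l(m)) = 3 * [k = l].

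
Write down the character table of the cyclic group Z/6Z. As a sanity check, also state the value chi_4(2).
Character table of Z/6Z (irreps indexed chi_0,...,chi_5 with chi_k(m) = zeta_6^(k*m), zeta_6 = exp(2*pi*i/6)):
  irrep \ class  {0} (size 1)  {1} (size 1)    {2} (size 1)    {3} (size 1)  {4} (size 1)    {5} (size 1)  
  chi_0          1             1               1               1             1               1             
  chi_1          1             exp(I*pi/3)     exp(2*I*pi/3)   -1            exp(-2*I*pi/3)  exp(-I*pi/3)  
  chi_2          1             exp(2*I*pi/3)   exp(-2*I*pi/3)  1             exp(2*I*pi/3)   exp(-2*I*pi/3)
  chi_3          1             -1              1               -1            1               -1            
  chi_4          1             exp(-2*I*pi/3)  exp(2*I*pi/3)   1             exp(-2*I*pi/3)  exp(2*I*pi/3) 
  chi_5          1             exp(-I*pi/3)    exp(-2*I*pi/3)  -1            exp(2*I*pi/3)   exp(I*pi/3)   

Spot check: chi_4(2) = zeta_6^(4*2) = zeta_6^8 = exp(2*I*pi/3).

Why: Z/6Z is abelian, so all 6 irreducible complex representations are 1-dimensional. They are given by chi_k(m) = zeta_6^(k*m) for k = 0,...,5. Row orthogonality: sum_m chi_k(m) conj(chi_l(m)) = 6 * [k = l].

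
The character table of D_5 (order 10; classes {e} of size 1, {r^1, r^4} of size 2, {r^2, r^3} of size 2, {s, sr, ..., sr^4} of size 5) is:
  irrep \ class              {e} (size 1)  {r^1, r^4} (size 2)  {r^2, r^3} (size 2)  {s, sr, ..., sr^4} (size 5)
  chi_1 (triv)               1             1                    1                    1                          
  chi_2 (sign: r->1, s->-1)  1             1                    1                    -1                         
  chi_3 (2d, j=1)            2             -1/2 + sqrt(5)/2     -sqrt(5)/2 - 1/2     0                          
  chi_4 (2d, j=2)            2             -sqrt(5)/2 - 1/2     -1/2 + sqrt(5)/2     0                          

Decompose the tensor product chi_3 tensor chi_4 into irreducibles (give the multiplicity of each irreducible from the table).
chi_3 tensor chi_4 = chi_3 + chi_4 (all other irreducibles have multiplicity 0).

The character of a tensor product is the pointwise product (chi_3 * chi_4)(C) = chi_3(C) * chi_4(C):
  {e}: (2)*(2), {r^1, r^4}: (-1/2 + sqrt(5)/2)*(-sqrt(5)/2 - 1/2), {r^2, r^3}: (-sqrt(5)/2 - 1/2)*(-1/2 + sqrt(5)/2), {s, sr, ..., sr^4}: (0)*(0)
so (chi_3 * chi_4) takes values
  {e} -> 4, {r^1, r^4} -> -1, {r^2, r^3} -> -1, {s, sr, ..., sr^4} -> 0.
Now take the inner product of this character with each irreducible chi from the table, <chi_3*chi_4, chi> = (1/10) sum_C |C| (chi_3*chi_4)(C) conj(chi(C)):
  <chi_3*chi_4, chi_1> = (1/10)[1*(4)*conj(1) + 2*(-1)*conj(1) + 2*(-1)*conj(1) + 5*(0)*conj(1)]
      = (1/10)[(4) + (-2) + (-2) + (0)] = 0/10 = 0
  <chi_3*chi_4, chi_2> = (1/10)[1*(4)*conj(1) + 2*(-1)*conj(1) + 2*(-1)*conj(1) + 5*(0)*conj(-1)]
      = (1/10)[(4) + (-2) + (-2) + (0)] = 0/10 = 0
  <chi_3*chi_4, chi_3> = (1/10)[1*(4)*conj(2) + 2*(-1)*conj(-1/2 + sqrt(5)/2) + 2*(-1)*conj(-sqrt(5)/2 - 1/2) + 5*(0)*conj(0)]
      = (1/10)[(8) + (1 - sqrt(5)) + (1 + sqrt(5)) + (0)] = 10/10 = 1
  <chi_3*chi_4, chi_4> = (1/10)[1*(4)*conj(2) + 2*(-1)*conj(-sqrt(5)/2 - 1/2) + 2*(-1)*conj(-1/2 + sqrt(5)/2) + 5*(0)*conj(0)]
      = (1/10)[(8) + (1 + sqrt(5)) + (1 - sqrt(5)) + (0)] = 10/10 = 1
Hence the multiplicities are chi_3: 1, chi_4: 1. Dimension check: dim(chi_3)*dim(chi_4) = 2*2 = 4 and sum (mult * dim) = 1*2 + 1*2 = 4.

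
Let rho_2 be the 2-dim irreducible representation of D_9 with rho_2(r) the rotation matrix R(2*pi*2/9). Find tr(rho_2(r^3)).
chi_{rho_2}(r^3) = 2*cos(2*pi*2*3/9) = -1

Derivation: rho_2(r^3) is rotation by angle 2*pi*2*3/9, whose trace is 2*cos(2*pi*2*3/9) = -1.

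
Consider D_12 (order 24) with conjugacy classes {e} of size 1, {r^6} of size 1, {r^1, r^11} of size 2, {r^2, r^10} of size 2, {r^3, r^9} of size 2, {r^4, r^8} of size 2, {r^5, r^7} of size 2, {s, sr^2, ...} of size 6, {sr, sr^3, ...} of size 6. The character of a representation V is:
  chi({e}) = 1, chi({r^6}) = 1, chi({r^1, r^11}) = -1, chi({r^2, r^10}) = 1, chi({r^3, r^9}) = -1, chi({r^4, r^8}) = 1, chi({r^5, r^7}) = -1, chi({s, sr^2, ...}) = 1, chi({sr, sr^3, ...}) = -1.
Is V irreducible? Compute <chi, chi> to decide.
Irreducible: <chi, chi> = 1.

Argument: <chi, chi> = (1/|G|) sum_C |C| * |chi(C)|^2 = (1/24)[1*|1|^2 + 1*|1|^2 + 2*|-1|^2 + 2*|1|^2 + 2*|-1|^2 + 2*|1|^2 + 2*|-1|^2 + 6*|1|^2 + 6*|-1|^2]
  = (1/24)[(1) + (1) + (2) + (2) + (2) + (2) + (2) + (6) + (6)] = 24/24 = 1.
A character is irreducible iff <chi, chi> = 1, so this representation is irreducible.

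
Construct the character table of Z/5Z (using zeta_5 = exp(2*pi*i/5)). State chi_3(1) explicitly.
Character table of Z/5Z (irreps indexed chi_0,...,chi_4 with chi_k(m) = zeta_5^(k*m), zeta_5 = exp(2*pi*i/5)):
  irrep \ class  {0} (size 1)  {1} (size 1)    {2} (size 1)    {3} (size 1)    {4} (size 1)  
  chi_0          1             1               1               1               1             
  chi_1          1             exp(2*I*pi/5)   exp(4*I*pi/5)   exp(-4*I*pi/5)  exp(-2*I*pi/5)
  chi_2          1             exp(4*I*pi/5)   exp(-2*I*pi/5)  exp(2*I*pi/5)   exp(-4*I*pi/5)
  chi_3          1             exp(-4*I*pi/5)  exp(2*I*pi/5)   exp(-2*I*pi/5)  exp(4*I*pi/5) 
  chi_4          1             exp(-2*I*pi/5)  exp(-4*I*pi/5)  exp(4*I*pi/5)   exp(2*I*pi/5) 

Spot check: chi_3(1) = zeta_5^(3*1) = zeta_5^3 = exp(-4*I*pi/5).

Details: Z/5Z is abelian, so all 5 irreducible complex representations are 1-dimensional. They are given by chi_k(m) = zeta_5^(k*m) for k = 0,...,4. Row orthogonality: sum_m chi_k(m) conj(chi_l(m)) = 5 * [k = l].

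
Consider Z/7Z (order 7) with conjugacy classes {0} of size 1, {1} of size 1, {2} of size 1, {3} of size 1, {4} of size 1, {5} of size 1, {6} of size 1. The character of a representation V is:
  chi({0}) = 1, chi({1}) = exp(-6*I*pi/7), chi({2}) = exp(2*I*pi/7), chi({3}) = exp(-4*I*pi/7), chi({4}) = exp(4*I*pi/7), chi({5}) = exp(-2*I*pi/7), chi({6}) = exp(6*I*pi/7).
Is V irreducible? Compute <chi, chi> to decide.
Irreducible: <chi, chi> = 1.

Working: <chi, chi> = (1/|G|) sum_C |C| * |chi(C)|^2 = (1/7)[1*|1|^2 + 1*|exp(-6*I*pi/7)|^2 + 1*|exp(2*I*pi/7)|^2 + 1*|exp(-4*I*pi/7)|^2 + 1*|exp(4*I*pi/7)|^2 + 1*|exp(-2*I*pi/7)|^2 + 1*|exp(6*I*pi/7)|^2]
  = (1/7)[(1) + (1) + (1) + (1) + (1) + (1) + (1)] = 7/7 = 1.
(Exp terms are combined using exp(i*s)*conj(exp(i*t)) = exp(i*(s-t)), and sums of them are collapsed using the identity that for every m > 1 the m distinct m-th roots of unity sum to 0, e.g. 1 + exp(2*I*pi/3) + exp(-2*I*pi/3) = 0.)
A character is irreducible iff <chi, chi> = 1, so this representation is irreducible.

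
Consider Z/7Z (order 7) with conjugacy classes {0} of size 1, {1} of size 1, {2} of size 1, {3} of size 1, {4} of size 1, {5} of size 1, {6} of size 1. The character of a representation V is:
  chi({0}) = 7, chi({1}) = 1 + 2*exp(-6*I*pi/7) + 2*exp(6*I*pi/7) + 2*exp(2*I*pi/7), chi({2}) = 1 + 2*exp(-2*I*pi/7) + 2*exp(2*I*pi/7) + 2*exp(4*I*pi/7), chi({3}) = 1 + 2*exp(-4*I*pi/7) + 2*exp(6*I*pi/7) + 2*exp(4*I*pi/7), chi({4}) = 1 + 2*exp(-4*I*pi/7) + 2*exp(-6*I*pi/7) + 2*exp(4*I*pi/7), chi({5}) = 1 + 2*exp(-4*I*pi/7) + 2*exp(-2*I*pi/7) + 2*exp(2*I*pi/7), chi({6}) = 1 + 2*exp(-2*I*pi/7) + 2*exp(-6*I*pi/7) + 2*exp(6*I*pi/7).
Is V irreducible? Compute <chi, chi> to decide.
Not irreducible (reducible): <chi, chi> = 13 > 1.

<chi, chi> = (1/|G|) sum_C |C| * |chi(C)|^2 = (1/7)[1*|7|^2 + 1*|1 + 2*exp(-6*I*pi/7) + 2*exp(6*I*pi/7) + 2*exp(2*I*pi/7)|^2 + 1*|1 + 2*exp(-2*I*pi/7) + 2*exp(2*I*pi/7) + 2*exp(4*I*pi/7)|^2 + 1*|1 + 2*exp(-4*I*pi/7) + 2*exp(6*I*pi/7) + 2*exp(4*I*pi/7)|^2 + 1*|1 + 2*exp(-4*I*pi/7) + 2*exp(-6*I*pi/7) + 2*exp(4*I*pi/7)|^2 + 1*|1 + 2*exp(-4*I*pi/7) + 2*exp(-2*I*pi/7) + 2*exp(2*I*pi/7)|^2 + 1*|1 + 2*exp(-2*I*pi/7) + 2*exp(-6*I*pi/7) + 2*exp(6*I*pi/7)|^2]
  = (1/7)[(49) + (13 + 6*exp(-2*I*pi/7) + 4*exp(-4*I*pi/7) + 8*exp(-6*I*pi/7) + 8*exp(6*I*pi/7) + 4*exp(4*I*pi/7) + 6*exp(2*I*pi/7)) + (13 + 8*exp(-2*I*pi/7) + 6*exp(-4*I*pi/7) + 4*exp(-6*I*pi/7) + 4*exp(6*I*pi/7) + 6*exp(4*I*pi/7) + 8*exp(2*I*pi/7)) + (13 + 8*exp(-4*I*pi/7) + 4*exp(-2*I*pi/7) + 6*exp(-6*I*pi/7) + 6*exp(6*I*pi/7) + 4*exp(2*I*pi/7) + 8*exp(4*I*pi/7)) + (13 + 8*exp(-4*I*pi/7) + 4*exp(-2*I*pi/7) + 6*exp(-6*I*pi/7) + 6*exp(6*I*pi/7) + 4*exp(2*I*pi/7) + 8*exp(4*I*pi/7)) + (13 + 8*exp(-2*I*pi/7) + 6*exp(-4*I*pi/7) + 4*exp(-6*I*pi/7) + 4*exp(6*I*pi/7) + 6*exp(4*I*pi/7) + 8*exp(2*I*pi/7)) + (13 + 6*exp(-2*I*pi/7) + 4*exp(-4*I*pi/7) + 8*exp(-6*I*pi/7) + 8*exp(6*I*pi/7) + 4*exp(4*I*pi/7) + 6*exp(2*I*pi/7))] = 91/7 = 13.
(Exp terms are combined using exp(i*s)*conj(exp(i*t)) = exp(i*(s-t)), and sums of them are collapsed using the identity that for every m > 1 the m distinct m-th roots of unity sum to 0, e.g. 1 + exp(2*I*pi/3) + exp(-2*I*pi/3) = 0.)
A character is irreducible iff <chi, chi> = 1, so this representation is reducible.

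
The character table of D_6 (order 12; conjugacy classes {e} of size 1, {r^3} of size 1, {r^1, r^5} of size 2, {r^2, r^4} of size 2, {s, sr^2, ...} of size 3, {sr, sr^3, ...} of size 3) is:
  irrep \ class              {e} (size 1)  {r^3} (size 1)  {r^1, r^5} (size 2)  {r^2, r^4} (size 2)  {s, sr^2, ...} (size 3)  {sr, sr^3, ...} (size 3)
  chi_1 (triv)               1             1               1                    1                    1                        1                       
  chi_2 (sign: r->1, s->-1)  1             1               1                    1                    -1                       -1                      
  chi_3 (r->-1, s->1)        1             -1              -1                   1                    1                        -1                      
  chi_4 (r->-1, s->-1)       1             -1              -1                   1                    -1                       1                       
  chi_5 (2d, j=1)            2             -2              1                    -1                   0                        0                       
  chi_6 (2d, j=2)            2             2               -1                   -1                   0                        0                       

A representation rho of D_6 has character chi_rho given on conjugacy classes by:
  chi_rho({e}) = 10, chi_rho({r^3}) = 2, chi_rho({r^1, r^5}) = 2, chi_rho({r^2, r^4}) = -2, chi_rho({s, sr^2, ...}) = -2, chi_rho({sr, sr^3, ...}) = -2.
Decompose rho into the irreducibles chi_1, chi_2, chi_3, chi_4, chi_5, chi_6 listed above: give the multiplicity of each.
Multiplicities: chi_1: 0, chi_2: 2, chi_3: 0, chi_4: 0, chi_5: 2, chi_6: 2.

Working: Use <chi_rho, chi> = (1/|G|) sum_C |C| * chi_rho(C) * conj(chi(C)) with |G| = 12 for each irreducible chi in the table:
  <chi_rho, chi_1> = (1/12)[1*(10)*conj(1) + 1*(2)*conj(1) + 2*(2)*conj(1) + 2*(-2)*conj(1) + 3*(-2)*conj(1) + 3*(-2)*conj(1)]
      = (1/12)[(10) + (2) + (4) + (-4) + (-6) + (-6)] = 0/12 = 0
  <chi_rho, chi_2> = (1/12)[1*(10)*conj(1) + 1*(2)*conj(1) + 2*(2)*conj(1) + 2*(-2)*conj(1) + 3*(-2)*conj(-1) + 3*(-2)*conj(-1)]
      = (1/12)[(10) + (2) + (4) + (-4) + (6) + (6)] = 24/12 = 2
  <chi_rho, chi_3> = (1/12)[1*(10)*conj(1) + 1*(2)*conj(-1) + 2*(2)*conj(-1) + 2*(-2)*conj(1) + 3*(-2)*conj(1) + 3*(-2)*conj(-1)]
      = (1/12)[(10) + (-2) + (-4) + (-4) + (-6) + (6)] = 0/12 = 0
  <chi_rho, chi_4> = (1/12)[1*(10)*conj(1) + 1*(2)*conj(-1) + 2*(2)*conj(-1) + 2*(-2)*conj(1) + 3*(-2)*conj(-1) + 3*(-2)*conj(1)]
      = (1/12)[(10) + (-2) + (-4) + (-4) + (6) + (-6)] = 0/12 = 0
  <chi_rho, chi_5> = (1/12)[1*(10)*conj(2) + 1*(2)*conj(-2) + 2*(2)*conj(1) + 2*(-2)*conj(-1) + 3*(-2)*conj(0) + 3*(-2)*conj(0)]
      = (1/12)[(20) + (-4) + (4) + (4) + (0) + (0)] = 24/12 = 2
  <chi_rho, chi_6> = (1/12)[1*(10)*conj(2) + 1*(2)*conj(2) + 2*(2)*conj(-1) + 2*(-2)*conj(-1) + 3*(-2)*conj(0) + 3*(-2)*conj(0)]
      = (1/12)[(20) + (4) + (-4) + (4) + (0) + (0)] = 24/12 = 2
Dimension check: dim(rho) = sum (mult * dim) = 0*1 + 2*1 + 0*1 + 0*1 + 2*2 + 2*2 = 10 = chi_rho(e) = 10.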